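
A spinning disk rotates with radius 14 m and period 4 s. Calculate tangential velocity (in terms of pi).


Given: radius r = 14 m, period T = 4 s
Using v = 2*pi*r / T
v = 2*pi*14 / 4
v = 28*pi / 4
v = 7*pi m/s

7*pi m/s


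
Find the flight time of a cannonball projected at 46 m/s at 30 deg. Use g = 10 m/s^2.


Given: v0 = 46 m/s, theta = 30 deg, g = 10 m/s^2
sin(30) = 1/2
Using T = 2*v0*sin(theta) / g
T = 2*46*1/2 / 10
T = 46 / 10
T = 23/5 s

23/5 s


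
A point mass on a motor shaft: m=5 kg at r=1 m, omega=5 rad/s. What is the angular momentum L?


Given: m = 5 kg, r = 1 m, omega = 5 rad/s
For a point mass: I = m*r^2
I = 5*1^2 = 5*1 = 5
L = I*omega = 5*5
L = 25 kg*m^2/s

25 kg*m^2/s


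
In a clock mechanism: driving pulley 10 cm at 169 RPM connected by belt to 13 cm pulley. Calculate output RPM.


Given: D1 = 10 cm, w1 = 169 RPM, D2 = 13 cm
Using D1*w1 = D2*w2
w2 = D1*w1 / D2
w2 = 10*169 / 13
w2 = 1690 / 13
w2 = 130 RPM

130 RPM


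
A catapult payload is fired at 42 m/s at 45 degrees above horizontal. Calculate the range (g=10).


Given: v0 = 42 m/s, theta = 45 deg, g = 10 m/s^2
sin(2*45) = sin(90) = 1
Using R = v0^2 * sin(2*theta) / g
R = 42^2 * 1 / 10
R = 1764 / 10
R = 882/5 m

882/5 m


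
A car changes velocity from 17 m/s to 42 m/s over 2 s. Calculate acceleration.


Given: initial velocity v0 = 17 m/s, final velocity v = 42 m/s, time t = 2 s
Using a = (v - v0) / t
a = (42 - 17) / 2
a = 25 / 2
a = 25/2 m/s^2

25/2 m/s^2


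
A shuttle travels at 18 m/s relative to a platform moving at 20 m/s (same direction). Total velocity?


Given: object velocity = 18 m/s, platform velocity = 20 m/s (same direction)
Using classical velocity addition: v_total = v_object + v_platform
v_total = 18 + 20
v_total = 38 m/s

38 m/s


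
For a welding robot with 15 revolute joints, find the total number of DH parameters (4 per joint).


Given: 15 joints, 4 DH parameters per joint (d, theta, a, alpha)
Total DH parameters = number_of_joints * 4
Total = 15 * 4
Total = 60

60


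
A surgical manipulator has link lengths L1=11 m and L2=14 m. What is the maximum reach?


Given: L1 = 11 m, L2 = 14 m
For a 2-link planar arm, max reach = L1 + L2 (fully extended)
Max reach = 11 + 14
Max reach = 25 m

25 m


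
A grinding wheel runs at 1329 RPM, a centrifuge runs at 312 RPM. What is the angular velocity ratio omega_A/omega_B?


Given: RPM_A = 1329, RPM_B = 312
omega = 2*pi*RPM/60, so omega_A/omega_B = RPM_A / RPM_B
omega_A/omega_B = 1329 / 312
omega_A/omega_B = 443/104

443/104


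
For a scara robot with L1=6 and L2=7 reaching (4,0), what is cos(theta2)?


Given: L1 = 6, L2 = 7, target (x, y) = (4, 0)
Using cos(theta2) = (x^2 + y^2 - L1^2 - L2^2) / (2*L1*L2)
x^2 + y^2 = 4^2 + 0 = 16
L1^2 + L2^2 = 36 + 49 = 85
Numerator = 16 - 85 = -69
Denominator = 2*6*7 = 84
cos(theta2) = -69/84 = -23/28

-23/28


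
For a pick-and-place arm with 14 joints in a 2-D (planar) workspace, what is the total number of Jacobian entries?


Given: task space dimension = 2, joints = 14
Jacobian is a 2 x 14 matrix
Total entries = rows * columns
Total = 2 * 14
Total = 28

28


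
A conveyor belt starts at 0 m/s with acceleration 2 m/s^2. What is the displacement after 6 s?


Given: v0 = 0 m/s, a = 2 m/s^2, t = 6 s
Using s = v0*t + (1/2)*a*t^2
s = 0*6 + (1/2)*2*6^2
s = 0 + (1/2)*72
s = 0 + 36
s = 36

36 m


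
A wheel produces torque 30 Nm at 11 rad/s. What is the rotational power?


Given: tau = 30 Nm, omega = 11 rad/s
Using P = tau * omega
P = 30 * 11
P = 330 W

330 W


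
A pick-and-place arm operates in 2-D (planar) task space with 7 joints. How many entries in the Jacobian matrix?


Given: task space dimension = 2, joints = 7
Jacobian is a 2 x 7 matrix
Total entries = rows * columns
Total = 2 * 7
Total = 14

14


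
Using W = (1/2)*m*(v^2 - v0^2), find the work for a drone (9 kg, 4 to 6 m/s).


Given: m = 9 kg, v0 = 4 m/s, v = 6 m/s
Using W = (1/2)*m*(v^2 - v0^2)
v^2 = 6^2 = 36
v0^2 = 4^2 = 16
v^2 - v0^2 = 36 - 16 = 20
W = (1/2)*9*20 = 90 J

90 J


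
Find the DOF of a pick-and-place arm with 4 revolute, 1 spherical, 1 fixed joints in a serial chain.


Given: serial robot with 4 revolute, 1 spherical, 1 fixed joints
DOF contribution per joint type: revolute=1, prismatic=1, spherical=3, fixed=0
DOF = 4*1 + 1*3 + 1*0
DOF = 7

7


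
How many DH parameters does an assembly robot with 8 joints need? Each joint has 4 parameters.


Given: 8 joints, 4 DH parameters per joint (d, theta, a, alpha)
Total DH parameters = number_of_joints * 4
Total = 8 * 4
Total = 32

32


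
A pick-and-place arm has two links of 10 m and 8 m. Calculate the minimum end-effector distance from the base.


Given: L1 = 10 m, L2 = 8 m
For a 2-link planar arm, min reach = |L1 - L2| (second link folded back)
Min reach = |10 - 8|
Min reach = 2 m

2 m


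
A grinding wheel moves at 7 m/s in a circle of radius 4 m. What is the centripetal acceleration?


Given: v = 7 m/s, r = 4 m
Using a_c = v^2 / r
a_c = 7^2 / 4
a_c = 49 / 4
a_c = 49/4 m/s^2

49/4 m/s^2


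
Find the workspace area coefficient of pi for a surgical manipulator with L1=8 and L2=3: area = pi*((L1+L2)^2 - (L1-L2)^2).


Given: L1 = 8, L2 = 3
(L1+L2)^2 = (11)^2 = 121
(L1-L2)^2 = (5)^2 = 25
Difference = 121 - 25 = 96
This equals 4*L1*L2 = 4*8*3 = 96
Workspace area = 96*pi

96


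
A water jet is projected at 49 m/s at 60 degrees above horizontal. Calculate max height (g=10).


Given: v0 = 49 m/s, theta = 60 deg, g = 10 m/s^2
sin^2(60) = 3/4
Using H = v0^2 * sin^2(theta) / (2*g)
H = 49^2 * 3/4 / (2*10)
H = 2401 * 3/4 / 20
H = 7203/4 / 20
H = 7203/80 m

7203/80 m


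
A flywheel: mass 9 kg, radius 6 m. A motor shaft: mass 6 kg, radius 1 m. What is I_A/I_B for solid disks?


Given: M1=9 kg, R1=6 m, M2=6 kg, R2=1 m
For a disk: I = (1/2)*M*R^2, so I_A/I_B = (M1*R1^2)/(M2*R2^2)
M1*R1^2 = 9*36 = 324
M2*R2^2 = 6*1 = 6
I_A/I_B = 324/6 = 54

54


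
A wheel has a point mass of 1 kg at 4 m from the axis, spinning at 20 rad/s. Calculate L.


Given: m = 1 kg, r = 4 m, omega = 20 rad/s
For a point mass: I = m*r^2
I = 1*4^2 = 1*16 = 16
L = I*omega = 16*20
L = 320 kg*m^2/s

320 kg*m^2/s


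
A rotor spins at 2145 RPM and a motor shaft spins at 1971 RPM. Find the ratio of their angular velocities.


Given: RPM_A = 2145, RPM_B = 1971
omega = 2*pi*RPM/60, so omega_A/omega_B = RPM_A / RPM_B
omega_A/omega_B = 2145 / 1971
omega_A/omega_B = 715/657

715/657


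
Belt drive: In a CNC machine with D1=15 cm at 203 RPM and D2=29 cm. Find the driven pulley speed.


Given: D1 = 15 cm, w1 = 203 RPM, D2 = 29 cm
Using D1*w1 = D2*w2
w2 = D1*w1 / D2
w2 = 15*203 / 29
w2 = 3045 / 29
w2 = 105 RPM

105 RPM


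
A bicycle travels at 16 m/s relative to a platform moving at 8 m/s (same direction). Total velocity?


Given: object velocity = 16 m/s, platform velocity = 8 m/s (same direction)
Using classical velocity addition: v_total = v_object + v_platform
v_total = 16 + 8
v_total = 24 m/s

24 m/s


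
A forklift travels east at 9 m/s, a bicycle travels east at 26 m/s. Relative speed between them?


Given: v_A = 9 m/s east, v_B = 26 m/s east
Both move in the same direction; relative speed = |v_A - v_B|
|9 - 26| = |-17|
= 17 m/s

17 m/s


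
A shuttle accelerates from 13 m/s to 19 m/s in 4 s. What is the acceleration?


Given: initial velocity v0 = 13 m/s, final velocity v = 19 m/s, time t = 4 s
Using a = (v - v0) / t
a = (19 - 13) / 4
a = 6 / 4
a = 3/2 m/s^2

3/2 m/s^2


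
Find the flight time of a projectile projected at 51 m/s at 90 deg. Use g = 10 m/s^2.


Given: v0 = 51 m/s, theta = 90 deg, g = 10 m/s^2
sin(90) = 1
Using T = 2*v0*sin(theta) / g
T = 2*51*1 / 10
T = 102 / 10
T = 51/5 s

51/5 s


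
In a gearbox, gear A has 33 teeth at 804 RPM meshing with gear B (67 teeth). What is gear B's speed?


Given: N1 = 33 teeth, w1 = 804 RPM, N2 = 67 teeth
Using N1*w1 = N2*w2
w2 = N1*w1 / N2
w2 = 33*804 / 67
w2 = 26532 / 67
w2 = 396 RPM

396 RPM


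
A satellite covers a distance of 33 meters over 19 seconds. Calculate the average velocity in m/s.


Given: distance d = 33 m, time t = 19 s
Using v = d / t
v = 33 / 19
v = 33/19 m/s

33/19 m/s


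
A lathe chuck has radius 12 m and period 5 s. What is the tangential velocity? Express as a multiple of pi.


Given: radius r = 12 m, period T = 5 s
Using v = 2*pi*r / T
v = 2*pi*12 / 5
v = 24*pi / 5
v = 24/5*pi m/s

24/5*pi m/s


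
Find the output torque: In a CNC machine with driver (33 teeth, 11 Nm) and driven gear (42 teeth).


Given: N1 = 33, N2 = 42, T1 = 11 Nm
Using T2/T1 = N2/N1
T2 = T1 * N2 / N1
T2 = 11 * 42 / 33
T2 = 462 / 33
T2 = 14 Nm

14 Nm


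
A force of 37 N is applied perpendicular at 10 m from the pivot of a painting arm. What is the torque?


Given: F = 37 N, r = 10 m, angle = 90 deg (perpendicular)
Using tau = F * r * sin(90)
sin(90) = 1
tau = 37 * 10 * 1
tau = 370 Nm

370 Nm


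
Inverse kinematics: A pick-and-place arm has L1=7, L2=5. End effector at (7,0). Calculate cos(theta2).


Given: L1 = 7, L2 = 5, target (x, y) = (7, 0)
Using cos(theta2) = (x^2 + y^2 - L1^2 - L2^2) / (2*L1*L2)
x^2 + y^2 = 7^2 + 0 = 49
L1^2 + L2^2 = 49 + 25 = 74
Numerator = 49 - 74 = -25
Denominator = 2*7*5 = 70
cos(theta2) = -25/70 = -5/14

-5/14


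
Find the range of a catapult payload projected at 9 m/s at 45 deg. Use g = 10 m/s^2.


Given: v0 = 9 m/s, theta = 45 deg, g = 10 m/s^2
sin(2*45) = sin(90) = 1
Using R = v0^2 * sin(2*theta) / g
R = 9^2 * 1 / 10
R = 81 / 10
R = 81/10 m

81/10 m


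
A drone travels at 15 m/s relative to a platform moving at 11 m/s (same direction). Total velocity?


Given: object velocity = 15 m/s, platform velocity = 11 m/s (same direction)
Using classical velocity addition: v_total = v_object + v_platform
v_total = 15 + 11
v_total = 26 m/s

26 m/s


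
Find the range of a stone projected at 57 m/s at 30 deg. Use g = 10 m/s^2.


Given: v0 = 57 m/s, theta = 30 deg, g = 10 m/s^2
sin(2*30) = sin(60) = sqrt(3)/2
Using R = v0^2 * sin(2*theta) / g
R = 57^2 * (sqrt(3)/2) / 10
R = 3249 * sqrt(3) / 20
R = 3249/20*sqrt(3) m

3249/20*sqrt(3) m


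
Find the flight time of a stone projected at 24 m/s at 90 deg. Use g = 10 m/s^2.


Given: v0 = 24 m/s, theta = 90 deg, g = 10 m/s^2
sin(90) = 1
Using T = 2*v0*sin(theta) / g
T = 2*24*1 / 10
T = 48 / 10
T = 24/5 s

24/5 s


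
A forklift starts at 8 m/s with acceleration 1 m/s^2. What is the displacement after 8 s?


Given: v0 = 8 m/s, a = 1 m/s^2, t = 8 s
Using s = v0*t + (1/2)*a*t^2
s = 8*8 + (1/2)*1*8^2
s = 64 + (1/2)*64
s = 64 + 32
s = 96

96 m


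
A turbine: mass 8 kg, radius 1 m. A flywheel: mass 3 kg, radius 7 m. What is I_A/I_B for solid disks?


Given: M1=8 kg, R1=1 m, M2=3 kg, R2=7 m
For a disk: I = (1/2)*M*R^2, so I_A/I_B = (M1*R1^2)/(M2*R2^2)
M1*R1^2 = 8*1 = 8
M2*R2^2 = 3*49 = 147
I_A/I_B = 8/147 = 8/147

8/147


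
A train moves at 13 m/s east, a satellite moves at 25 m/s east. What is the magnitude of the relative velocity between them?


Given: v_A = 13 m/s east, v_B = 25 m/s east
Both move in the same direction; relative speed = |v_A - v_B|
|13 - 25| = |-12|
= 12 m/s

12 m/s


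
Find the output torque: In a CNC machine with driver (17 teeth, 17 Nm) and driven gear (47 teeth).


Given: N1 = 17, N2 = 47, T1 = 17 Nm
Using T2/T1 = N2/N1
T2 = T1 * N2 / N1
T2 = 17 * 47 / 17
T2 = 799 / 17
T2 = 47 Nm

47 Nm


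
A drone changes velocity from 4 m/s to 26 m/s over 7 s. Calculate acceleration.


Given: initial velocity v0 = 4 m/s, final velocity v = 26 m/s, time t = 7 s
Using a = (v - v0) / t
a = (26 - 4) / 7
a = 22 / 7
a = 22/7 m/s^2

22/7 m/s^2


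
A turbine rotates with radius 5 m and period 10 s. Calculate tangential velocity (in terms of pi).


Given: radius r = 5 m, period T = 10 s
Using v = 2*pi*r / T
v = 2*pi*5 / 10
v = 10*pi / 10
v = 1*pi m/s

1*pi m/s


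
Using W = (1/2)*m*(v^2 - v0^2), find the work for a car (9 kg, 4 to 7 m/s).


Given: m = 9 kg, v0 = 4 m/s, v = 7 m/s
Using W = (1/2)*m*(v^2 - v0^2)
v^2 = 7^2 = 49
v0^2 = 4^2 = 16
v^2 - v0^2 = 49 - 16 = 33
W = (1/2)*9*33 = 297/2 J

297/2 J


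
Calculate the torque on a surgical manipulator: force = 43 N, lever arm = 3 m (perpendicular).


Given: F = 43 N, r = 3 m, angle = 90 deg (perpendicular)
Using tau = F * r * sin(90)
sin(90) = 1
tau = 43 * 3 * 1
tau = 129 Nm

129 Nm


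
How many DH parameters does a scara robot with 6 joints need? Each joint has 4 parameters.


Given: 6 joints, 4 DH parameters per joint (d, theta, a, alpha)
Total DH parameters = number_of_joints * 4
Total = 6 * 4
Total = 24

24


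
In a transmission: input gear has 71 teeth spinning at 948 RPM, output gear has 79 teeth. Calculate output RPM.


Given: N1 = 71 teeth, w1 = 948 RPM, N2 = 79 teeth
Using N1*w1 = N2*w2
w2 = N1*w1 / N2
w2 = 71*948 / 79
w2 = 67308 / 79
w2 = 852 RPM

852 RPM


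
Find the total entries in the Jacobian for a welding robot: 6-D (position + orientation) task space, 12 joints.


Given: task space dimension = 6, joints = 12
Jacobian is a 6 x 12 matrix
Total entries = rows * columns
Total = 6 * 12
Total = 72

72


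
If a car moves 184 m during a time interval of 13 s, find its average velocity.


Given: distance d = 184 m, time t = 13 s
Using v = d / t
v = 184 / 13
v = 184/13 m/s

184/13 m/s


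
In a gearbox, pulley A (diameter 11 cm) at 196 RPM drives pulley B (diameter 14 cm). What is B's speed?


Given: D1 = 11 cm, w1 = 196 RPM, D2 = 14 cm
Using D1*w1 = D2*w2
w2 = D1*w1 / D2
w2 = 11*196 / 14
w2 = 2156 / 14
w2 = 154 RPM

154 RPM


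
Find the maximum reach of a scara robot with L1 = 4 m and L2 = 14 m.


Given: L1 = 4 m, L2 = 14 m
For a 2-link planar arm, max reach = L1 + L2 (fully extended)
Max reach = 4 + 14
Max reach = 18 m

18 m


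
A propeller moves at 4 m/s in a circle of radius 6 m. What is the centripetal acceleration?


Given: v = 4 m/s, r = 6 m
Using a_c = v^2 / r
a_c = 4^2 / 6
a_c = 16 / 6
a_c = 8/3 m/s^2

8/3 m/s^2


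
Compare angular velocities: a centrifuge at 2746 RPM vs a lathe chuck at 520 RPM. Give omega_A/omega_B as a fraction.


Given: RPM_A = 2746, RPM_B = 520
omega = 2*pi*RPM/60, so omega_A/omega_B = RPM_A / RPM_B
omega_A/omega_B = 2746 / 520
omega_A/omega_B = 1373/260

1373/260


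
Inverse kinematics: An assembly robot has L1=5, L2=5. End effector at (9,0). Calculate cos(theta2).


Given: L1 = 5, L2 = 5, target (x, y) = (9, 0)
Using cos(theta2) = (x^2 + y^2 - L1^2 - L2^2) / (2*L1*L2)
x^2 + y^2 = 9^2 + 0 = 81
L1^2 + L2^2 = 25 + 25 = 50
Numerator = 81 - 50 = 31
Denominator = 2*5*5 = 50
cos(theta2) = 31/50 = 31/50

31/50


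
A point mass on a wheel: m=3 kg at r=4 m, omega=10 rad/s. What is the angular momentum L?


Given: m = 3 kg, r = 4 m, omega = 10 rad/s
For a point mass: I = m*r^2
I = 3*4^2 = 3*16 = 48
L = I*omega = 48*10
L = 480 kg*m^2/s

480 kg*m^2/s


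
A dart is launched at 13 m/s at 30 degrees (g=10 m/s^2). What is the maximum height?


Given: v0 = 13 m/s, theta = 30 deg, g = 10 m/s^2
sin^2(30) = 1/4
Using H = v0^2 * sin^2(theta) / (2*g)
H = 13^2 * 1/4 / (2*10)
H = 169 * 1/4 / 20
H = 169/4 / 20
H = 169/80 m

169/80 m


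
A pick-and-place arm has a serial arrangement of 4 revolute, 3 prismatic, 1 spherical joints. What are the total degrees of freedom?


Given: serial robot with 4 revolute, 3 prismatic, 1 spherical joints
DOF contribution per joint type: revolute=1, prismatic=1, spherical=3, fixed=0
DOF = 4*1 + 3*1 + 1*3
DOF = 10

10


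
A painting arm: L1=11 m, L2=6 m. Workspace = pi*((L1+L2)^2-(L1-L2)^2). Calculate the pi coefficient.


Given: L1 = 11, L2 = 6
(L1+L2)^2 = (17)^2 = 289
(L1-L2)^2 = (5)^2 = 25
Difference = 289 - 25 = 264
This equals 4*L1*L2 = 4*11*6 = 264
Workspace area = 264*pi

264


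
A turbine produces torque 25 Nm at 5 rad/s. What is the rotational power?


Given: tau = 25 Nm, omega = 5 rad/s
Using P = tau * omega
P = 25 * 5
P = 125 W

125 W


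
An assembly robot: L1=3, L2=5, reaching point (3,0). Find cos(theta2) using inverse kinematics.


Given: L1 = 3, L2 = 5, target (x, y) = (3, 0)
Using cos(theta2) = (x^2 + y^2 - L1^2 - L2^2) / (2*L1*L2)
x^2 + y^2 = 3^2 + 0 = 9
L1^2 + L2^2 = 9 + 25 = 34
Numerator = 9 - 34 = -25
Denominator = 2*3*5 = 30
cos(theta2) = -25/30 = -5/6

-5/6


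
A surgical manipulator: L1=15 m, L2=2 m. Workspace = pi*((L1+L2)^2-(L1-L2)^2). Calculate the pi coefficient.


Given: L1 = 15, L2 = 2
(L1+L2)^2 = (17)^2 = 289
(L1-L2)^2 = (13)^2 = 169
Difference = 289 - 169 = 120
This equals 4*L1*L2 = 4*15*2 = 120
Workspace area = 120*pi

120


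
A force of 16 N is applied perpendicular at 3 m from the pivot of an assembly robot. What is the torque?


Given: F = 16 N, r = 3 m, angle = 90 deg (perpendicular)
Using tau = F * r * sin(90)
sin(90) = 1
tau = 16 * 3 * 1
tau = 48 Nm

48 Nm


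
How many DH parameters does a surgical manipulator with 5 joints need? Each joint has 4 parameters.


Given: 5 joints, 4 DH parameters per joint (d, theta, a, alpha)
Total DH parameters = number_of_joints * 4
Total = 5 * 4
Total = 20

20


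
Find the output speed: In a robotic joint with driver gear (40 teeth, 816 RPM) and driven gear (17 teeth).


Given: N1 = 40 teeth, w1 = 816 RPM, N2 = 17 teeth
Using N1*w1 = N2*w2
w2 = N1*w1 / N2
w2 = 40*816 / 17
w2 = 32640 / 17
w2 = 1920 RPM

1920 RPM


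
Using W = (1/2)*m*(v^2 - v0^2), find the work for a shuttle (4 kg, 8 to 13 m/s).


Given: m = 4 kg, v0 = 8 m/s, v = 13 m/s
Using W = (1/2)*m*(v^2 - v0^2)
v^2 = 13^2 = 169
v0^2 = 8^2 = 64
v^2 - v0^2 = 169 - 64 = 105
W = (1/2)*4*105 = 210 J

210 J


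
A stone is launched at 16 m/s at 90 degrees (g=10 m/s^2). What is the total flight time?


Given: v0 = 16 m/s, theta = 90 deg, g = 10 m/s^2
sin(90) = 1
Using T = 2*v0*sin(theta) / g
T = 2*16*1 / 10
T = 32 / 10
T = 16/5 s

16/5 s


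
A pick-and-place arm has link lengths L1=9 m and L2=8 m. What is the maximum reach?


Given: L1 = 9 m, L2 = 8 m
For a 2-link planar arm, max reach = L1 + L2 (fully extended)
Max reach = 9 + 8
Max reach = 17 m

17 m


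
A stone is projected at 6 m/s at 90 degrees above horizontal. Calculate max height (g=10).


Given: v0 = 6 m/s, theta = 90 deg, g = 10 m/s^2
sin^2(90) = 1
Using H = v0^2 * sin^2(theta) / (2*g)
H = 6^2 * 1 / (2*10)
H = 36 * 1 / 20
H = 36 / 20
H = 9/5 m

9/5 m


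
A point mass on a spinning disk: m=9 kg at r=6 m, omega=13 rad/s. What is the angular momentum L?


Given: m = 9 kg, r = 6 m, omega = 13 rad/s
For a point mass: I = m*r^2
I = 9*6^2 = 9*36 = 324
L = I*omega = 324*13
L = 4212 kg*m^2/s

4212 kg*m^2/s


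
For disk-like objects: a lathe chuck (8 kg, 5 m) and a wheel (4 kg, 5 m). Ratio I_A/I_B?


Given: M1=8 kg, R1=5 m, M2=4 kg, R2=5 m
For a disk: I = (1/2)*M*R^2, so I_A/I_B = (M1*R1^2)/(M2*R2^2)
M1*R1^2 = 8*25 = 200
M2*R2^2 = 4*25 = 100
I_A/I_B = 200/100 = 2

2


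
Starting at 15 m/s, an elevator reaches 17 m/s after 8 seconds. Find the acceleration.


Given: initial velocity v0 = 15 m/s, final velocity v = 17 m/s, time t = 8 s
Using a = (v - v0) / t
a = (17 - 15) / 8
a = 2 / 8
a = 1/4 m/s^2

1/4 m/s^2


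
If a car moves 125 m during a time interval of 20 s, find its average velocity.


Given: distance d = 125 m, time t = 20 s
Using v = d / t
v = 125 / 20
v = 25/4 m/s

25/4 m/s


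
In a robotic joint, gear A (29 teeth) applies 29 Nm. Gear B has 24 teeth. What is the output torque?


Given: N1 = 29, N2 = 24, T1 = 29 Nm
Using T2/T1 = N2/N1
T2 = T1 * N2 / N1
T2 = 29 * 24 / 29
T2 = 696 / 29
T2 = 24 Nm

24 Nm


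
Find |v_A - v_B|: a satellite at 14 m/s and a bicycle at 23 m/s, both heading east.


Given: v_A = 14 m/s east, v_B = 23 m/s east
Both move in the same direction; relative speed = |v_A - v_B|
|14 - 23| = |-9|
= 9 m/s

9 m/s


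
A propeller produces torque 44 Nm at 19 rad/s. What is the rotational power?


Given: tau = 44 Nm, omega = 19 rad/s
Using P = tau * omega
P = 44 * 19
P = 836 W

836 W


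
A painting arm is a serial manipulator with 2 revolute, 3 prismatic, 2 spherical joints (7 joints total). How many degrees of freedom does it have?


Given: serial robot with 2 revolute, 3 prismatic, 2 spherical joints
DOF contribution per joint type: revolute=1, prismatic=1, spherical=3, fixed=0
DOF = 2*1 + 3*1 + 2*3
DOF = 11

11


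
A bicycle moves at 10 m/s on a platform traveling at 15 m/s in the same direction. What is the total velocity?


Given: object velocity = 10 m/s, platform velocity = 15 m/s (same direction)
Using classical velocity addition: v_total = v_object + v_platform
v_total = 10 + 15
v_total = 25 m/s

25 m/s


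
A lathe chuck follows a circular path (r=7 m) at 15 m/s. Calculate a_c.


Given: v = 15 m/s, r = 7 m
Using a_c = v^2 / r
a_c = 15^2 / 7
a_c = 225 / 7
a_c = 225/7 m/s^2

225/7 m/s^2


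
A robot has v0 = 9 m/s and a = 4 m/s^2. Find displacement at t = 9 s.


Given: v0 = 9 m/s, a = 4 m/s^2, t = 9 s
Using s = v0*t + (1/2)*a*t^2
s = 9*9 + (1/2)*4*9^2
s = 81 + (1/2)*324
s = 81 + 162
s = 243

243 m


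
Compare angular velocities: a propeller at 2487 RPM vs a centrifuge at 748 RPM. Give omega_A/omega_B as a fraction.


Given: RPM_A = 2487, RPM_B = 748
omega = 2*pi*RPM/60, so omega_A/omega_B = RPM_A / RPM_B
omega_A/omega_B = 2487 / 748
omega_A/omega_B = 2487/748

2487/748


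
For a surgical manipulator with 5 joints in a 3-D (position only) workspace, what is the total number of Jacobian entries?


Given: task space dimension = 3, joints = 5
Jacobian is a 3 x 5 matrix
Total entries = rows * columns
Total = 3 * 5
Total = 15

15


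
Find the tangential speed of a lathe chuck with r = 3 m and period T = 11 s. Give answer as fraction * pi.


Given: radius r = 3 m, period T = 11 s
Using v = 2*pi*r / T
v = 2*pi*3 / 11
v = 6*pi / 11
v = 6/11*pi m/s

6/11*pi m/s


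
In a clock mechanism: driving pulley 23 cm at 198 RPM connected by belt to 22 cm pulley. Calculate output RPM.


Given: D1 = 23 cm, w1 = 198 RPM, D2 = 22 cm
Using D1*w1 = D2*w2
w2 = D1*w1 / D2
w2 = 23*198 / 22
w2 = 4554 / 22
w2 = 207 RPM

207 RPM


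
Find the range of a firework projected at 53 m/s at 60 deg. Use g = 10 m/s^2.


Given: v0 = 53 m/s, theta = 60 deg, g = 10 m/s^2
sin(2*60) = sin(120) = sqrt(3)/2
Using R = v0^2 * sin(2*theta) / g
R = 53^2 * (sqrt(3)/2) / 10
R = 2809 * sqrt(3) / 20
R = 2809/20*sqrt(3) m

2809/20*sqrt(3) m


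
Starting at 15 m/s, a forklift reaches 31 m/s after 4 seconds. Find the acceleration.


Given: initial velocity v0 = 15 m/s, final velocity v = 31 m/s, time t = 4 s
Using a = (v - v0) / t
a = (31 - 15) / 4
a = 16 / 4
a = 4 m/s^2

4 m/s^2


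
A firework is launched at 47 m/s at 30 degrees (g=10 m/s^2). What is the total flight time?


Given: v0 = 47 m/s, theta = 30 deg, g = 10 m/s^2
sin(30) = 1/2
Using T = 2*v0*sin(theta) / g
T = 2*47*1/2 / 10
T = 47 / 10
T = 47/10 s

47/10 s


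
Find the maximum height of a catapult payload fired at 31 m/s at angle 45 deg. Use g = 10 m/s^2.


Given: v0 = 31 m/s, theta = 45 deg, g = 10 m/s^2
sin^2(45) = 1/2
Using H = v0^2 * sin^2(theta) / (2*g)
H = 31^2 * 1/2 / (2*10)
H = 961 * 1/2 / 20
H = 961/2 / 20
H = 961/40 m

961/40 m


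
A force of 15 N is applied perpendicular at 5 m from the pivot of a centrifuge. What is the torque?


Given: F = 15 N, r = 5 m, angle = 90 deg (perpendicular)
Using tau = F * r * sin(90)
sin(90) = 1
tau = 15 * 5 * 1
tau = 75 Nm

75 Nm


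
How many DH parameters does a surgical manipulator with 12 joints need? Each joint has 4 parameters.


Given: 12 joints, 4 DH parameters per joint (d, theta, a, alpha)
Total DH parameters = number_of_joints * 4
Total = 12 * 4
Total = 48

48


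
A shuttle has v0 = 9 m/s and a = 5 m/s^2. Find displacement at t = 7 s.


Given: v0 = 9 m/s, a = 5 m/s^2, t = 7 s
Using s = v0*t + (1/2)*a*t^2
s = 9*7 + (1/2)*5*7^2
s = 63 + (1/2)*245
s = 63 + 245/2
s = 371/2

371/2 m


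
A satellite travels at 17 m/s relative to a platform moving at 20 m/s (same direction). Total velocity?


Given: object velocity = 17 m/s, platform velocity = 20 m/s (same direction)
Using classical velocity addition: v_total = v_object + v_platform
v_total = 17 + 20
v_total = 37 m/s

37 m/s


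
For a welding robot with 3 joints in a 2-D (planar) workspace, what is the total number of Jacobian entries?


Given: task space dimension = 2, joints = 3
Jacobian is a 2 x 3 matrix
Total entries = rows * columns
Total = 2 * 3
Total = 6

6


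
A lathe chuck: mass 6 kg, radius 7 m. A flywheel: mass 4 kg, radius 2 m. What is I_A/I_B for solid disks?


Given: M1=6 kg, R1=7 m, M2=4 kg, R2=2 m
For a disk: I = (1/2)*M*R^2, so I_A/I_B = (M1*R1^2)/(M2*R2^2)
M1*R1^2 = 6*49 = 294
M2*R2^2 = 4*4 = 16
I_A/I_B = 294/16 = 147/8

147/8


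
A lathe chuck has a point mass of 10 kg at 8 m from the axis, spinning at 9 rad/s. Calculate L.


Given: m = 10 kg, r = 8 m, omega = 9 rad/s
For a point mass: I = m*r^2
I = 10*8^2 = 10*64 = 640
L = I*omega = 640*9
L = 5760 kg*m^2/s

5760 kg*m^2/s


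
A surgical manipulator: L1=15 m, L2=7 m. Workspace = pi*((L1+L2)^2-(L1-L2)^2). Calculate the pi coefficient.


Given: L1 = 15, L2 = 7
(L1+L2)^2 = (22)^2 = 484
(L1-L2)^2 = (8)^2 = 64
Difference = 484 - 64 = 420
This equals 4*L1*L2 = 4*15*7 = 420
Workspace area = 420*pi

420


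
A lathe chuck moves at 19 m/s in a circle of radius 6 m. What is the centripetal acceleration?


Given: v = 19 m/s, r = 6 m
Using a_c = v^2 / r
a_c = 19^2 / 6
a_c = 361 / 6
a_c = 361/6 m/s^2

361/6 m/s^2


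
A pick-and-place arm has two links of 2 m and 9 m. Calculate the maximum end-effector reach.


Given: L1 = 2 m, L2 = 9 m
For a 2-link planar arm, max reach = L1 + L2 (fully extended)
Max reach = 2 + 9
Max reach = 11 m

11 m


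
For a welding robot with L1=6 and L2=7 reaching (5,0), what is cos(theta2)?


Given: L1 = 6, L2 = 7, target (x, y) = (5, 0)
Using cos(theta2) = (x^2 + y^2 - L1^2 - L2^2) / (2*L1*L2)
x^2 + y^2 = 5^2 + 0 = 25
L1^2 + L2^2 = 36 + 49 = 85
Numerator = 25 - 85 = -60
Denominator = 2*6*7 = 84
cos(theta2) = -60/84 = -5/7

-5/7


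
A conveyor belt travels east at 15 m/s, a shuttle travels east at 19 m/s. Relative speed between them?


Given: v_A = 15 m/s east, v_B = 19 m/s east
Both move in the same direction; relative speed = |v_A - v_B|
|15 - 19| = |-4|
= 4 m/s

4 m/s


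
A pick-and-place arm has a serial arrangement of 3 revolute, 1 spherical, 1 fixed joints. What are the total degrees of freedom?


Given: serial robot with 3 revolute, 1 spherical, 1 fixed joints
DOF contribution per joint type: revolute=1, prismatic=1, spherical=3, fixed=0
DOF = 3*1 + 1*3 + 1*0
DOF = 6

6


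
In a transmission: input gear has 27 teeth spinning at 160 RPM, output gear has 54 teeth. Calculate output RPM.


Given: N1 = 27 teeth, w1 = 160 RPM, N2 = 54 teeth
Using N1*w1 = N2*w2
w2 = N1*w1 / N2
w2 = 27*160 / 54
w2 = 4320 / 54
w2 = 80 RPM

80 RPM


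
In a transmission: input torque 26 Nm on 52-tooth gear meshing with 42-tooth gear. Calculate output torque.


Given: N1 = 52, N2 = 42, T1 = 26 Nm
Using T2/T1 = N2/N1
T2 = T1 * N2 / N1
T2 = 26 * 42 / 52
T2 = 1092 / 52
T2 = 21 Nm

21 Nm


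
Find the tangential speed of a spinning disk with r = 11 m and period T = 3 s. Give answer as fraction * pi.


Given: radius r = 11 m, period T = 3 s
Using v = 2*pi*r / T
v = 2*pi*11 / 3
v = 22*pi / 3
v = 22/3*pi m/s

22/3*pi m/s


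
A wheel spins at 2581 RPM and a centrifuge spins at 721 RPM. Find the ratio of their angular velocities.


Given: RPM_A = 2581, RPM_B = 721
omega = 2*pi*RPM/60, so omega_A/omega_B = RPM_A / RPM_B
omega_A/omega_B = 2581 / 721
omega_A/omega_B = 2581/721

2581/721


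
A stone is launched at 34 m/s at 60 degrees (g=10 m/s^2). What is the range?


Given: v0 = 34 m/s, theta = 60 deg, g = 10 m/s^2
sin(2*60) = sin(120) = sqrt(3)/2
Using R = v0^2 * sin(2*theta) / g
R = 34^2 * (sqrt(3)/2) / 10
R = 1156 * sqrt(3) / 20
R = 289/5*sqrt(3) m

289/5*sqrt(3) m


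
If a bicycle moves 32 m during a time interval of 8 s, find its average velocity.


Given: distance d = 32 m, time t = 8 s
Using v = d / t
v = 32 / 8
v = 4 m/s

4 m/s


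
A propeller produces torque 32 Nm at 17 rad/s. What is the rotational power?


Given: tau = 32 Nm, omega = 17 rad/s
Using P = tau * omega
P = 32 * 17
P = 544 W

544 W


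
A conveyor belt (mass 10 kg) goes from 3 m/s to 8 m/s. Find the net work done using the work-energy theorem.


Given: m = 10 kg, v0 = 3 m/s, v = 8 m/s
Using W = (1/2)*m*(v^2 - v0^2)
v^2 = 8^2 = 64
v0^2 = 3^2 = 9
v^2 - v0^2 = 64 - 9 = 55
W = (1/2)*10*55 = 275 J

275 J


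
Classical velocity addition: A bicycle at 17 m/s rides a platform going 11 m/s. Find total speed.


Given: object velocity = 17 m/s, platform velocity = 11 m/s (same direction)
Using classical velocity addition: v_total = v_object + v_platform
v_total = 17 + 11
v_total = 28 m/s

28 m/s


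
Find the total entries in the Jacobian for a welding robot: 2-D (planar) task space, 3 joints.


Given: task space dimension = 2, joints = 3
Jacobian is a 2 x 3 matrix
Total entries = rows * columns
Total = 2 * 3
Total = 6

6


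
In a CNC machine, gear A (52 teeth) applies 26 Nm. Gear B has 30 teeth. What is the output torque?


Given: N1 = 52, N2 = 30, T1 = 26 Nm
Using T2/T1 = N2/N1
T2 = T1 * N2 / N1
T2 = 26 * 30 / 52
T2 = 780 / 52
T2 = 15 Nm

15 Nm


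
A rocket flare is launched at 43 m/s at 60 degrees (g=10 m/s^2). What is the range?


Given: v0 = 43 m/s, theta = 60 deg, g = 10 m/s^2
sin(2*60) = sin(120) = sqrt(3)/2
Using R = v0^2 * sin(2*theta) / g
R = 43^2 * (sqrt(3)/2) / 10
R = 1849 * sqrt(3) / 20
R = 1849/20*sqrt(3) m

1849/20*sqrt(3) m


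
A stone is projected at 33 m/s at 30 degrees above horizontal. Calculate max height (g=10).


Given: v0 = 33 m/s, theta = 30 deg, g = 10 m/s^2
sin^2(30) = 1/4
Using H = v0^2 * sin^2(theta) / (2*g)
H = 33^2 * 1/4 / (2*10)
H = 1089 * 1/4 / 20
H = 1089/4 / 20
H = 1089/80 m

1089/80 m


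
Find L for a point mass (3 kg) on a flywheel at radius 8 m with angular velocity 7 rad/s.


Given: m = 3 kg, r = 8 m, omega = 7 rad/s
For a point mass: I = m*r^2
I = 3*8^2 = 3*64 = 192
L = I*omega = 192*7
L = 1344 kg*m^2/s

1344 kg*m^2/s


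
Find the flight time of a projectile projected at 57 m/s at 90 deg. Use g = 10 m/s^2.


Given: v0 = 57 m/s, theta = 90 deg, g = 10 m/s^2
sin(90) = 1
Using T = 2*v0*sin(theta) / g
T = 2*57*1 / 10
T = 114 / 10
T = 57/5 s

57/5 s


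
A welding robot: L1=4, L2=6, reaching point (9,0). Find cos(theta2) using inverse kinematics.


Given: L1 = 4, L2 = 6, target (x, y) = (9, 0)
Using cos(theta2) = (x^2 + y^2 - L1^2 - L2^2) / (2*L1*L2)
x^2 + y^2 = 9^2 + 0 = 81
L1^2 + L2^2 = 16 + 36 = 52
Numerator = 81 - 52 = 29
Denominator = 2*4*6 = 48
cos(theta2) = 29/48 = 29/48

29/48


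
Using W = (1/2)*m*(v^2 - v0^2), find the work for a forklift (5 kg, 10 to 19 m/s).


Given: m = 5 kg, v0 = 10 m/s, v = 19 m/s
Using W = (1/2)*m*(v^2 - v0^2)
v^2 = 19^2 = 361
v0^2 = 10^2 = 100
v^2 - v0^2 = 361 - 100 = 261
W = (1/2)*5*261 = 1305/2 J

1305/2 J


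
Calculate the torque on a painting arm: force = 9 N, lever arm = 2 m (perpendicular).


Given: F = 9 N, r = 2 m, angle = 90 deg (perpendicular)
Using tau = F * r * sin(90)
sin(90) = 1
tau = 9 * 2 * 1
tau = 18 Nm

18 Nm


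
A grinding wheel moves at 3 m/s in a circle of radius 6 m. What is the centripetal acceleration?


Given: v = 3 m/s, r = 6 m
Using a_c = v^2 / r
a_c = 3^2 / 6
a_c = 9 / 6
a_c = 3/2 m/s^2

3/2 m/s^2


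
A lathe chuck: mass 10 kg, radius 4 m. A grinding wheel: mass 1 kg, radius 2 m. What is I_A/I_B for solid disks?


Given: M1=10 kg, R1=4 m, M2=1 kg, R2=2 m
For a disk: I = (1/2)*M*R^2, so I_A/I_B = (M1*R1^2)/(M2*R2^2)
M1*R1^2 = 10*16 = 160
M2*R2^2 = 1*4 = 4
I_A/I_B = 160/4 = 40

40


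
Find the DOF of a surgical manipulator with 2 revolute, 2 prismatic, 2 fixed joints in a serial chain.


Given: serial robot with 2 revolute, 2 prismatic, 2 fixed joints
DOF contribution per joint type: revolute=1, prismatic=1, spherical=3, fixed=0
DOF = 2*1 + 2*1 + 2*0
DOF = 4

4


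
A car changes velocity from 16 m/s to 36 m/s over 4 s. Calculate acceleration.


Given: initial velocity v0 = 16 m/s, final velocity v = 36 m/s, time t = 4 s
Using a = (v - v0) / t
a = (36 - 16) / 4
a = 20 / 4
a = 5 m/s^2

5 m/s^2


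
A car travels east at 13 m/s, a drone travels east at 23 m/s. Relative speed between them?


Given: v_A = 13 m/s east, v_B = 23 m/s east
Both move in the same direction; relative speed = |v_A - v_B|
|13 - 23| = |-10|
= 10 m/s

10 m/s


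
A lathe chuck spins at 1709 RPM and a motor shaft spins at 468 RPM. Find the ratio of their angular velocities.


Given: RPM_A = 1709, RPM_B = 468
omega = 2*pi*RPM/60, so omega_A/omega_B = RPM_A / RPM_B
omega_A/omega_B = 1709 / 468
omega_A/omega_B = 1709/468

1709/468


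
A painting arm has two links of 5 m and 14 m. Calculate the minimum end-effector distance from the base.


Given: L1 = 5 m, L2 = 14 m
For a 2-link planar arm, min reach = |L1 - L2| (second link folded back)
Min reach = |5 - 14|
Min reach = 9 m

9 m


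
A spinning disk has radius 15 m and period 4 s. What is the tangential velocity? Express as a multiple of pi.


Given: radius r = 15 m, period T = 4 s
Using v = 2*pi*r / T
v = 2*pi*15 / 4
v = 30*pi / 4
v = 15/2*pi m/s

15/2*pi m/s


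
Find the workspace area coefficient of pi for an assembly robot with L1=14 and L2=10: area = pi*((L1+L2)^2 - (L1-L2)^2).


Given: L1 = 14, L2 = 10
(L1+L2)^2 = (24)^2 = 576
(L1-L2)^2 = (4)^2 = 16
Difference = 576 - 16 = 560
This equals 4*L1*L2 = 4*14*10 = 560
Workspace area = 560*pi

560


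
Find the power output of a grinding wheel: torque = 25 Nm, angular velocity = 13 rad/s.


Given: tau = 25 Nm, omega = 13 rad/s
Using P = tau * omega
P = 25 * 13
P = 325 W

325 W


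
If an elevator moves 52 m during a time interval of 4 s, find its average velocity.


Given: distance d = 52 m, time t = 4 s
Using v = d / t
v = 52 / 4
v = 13 m/s

13 m/s


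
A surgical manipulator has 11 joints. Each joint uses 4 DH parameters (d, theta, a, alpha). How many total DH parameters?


Given: 11 joints, 4 DH parameters per joint (d, theta, a, alpha)
Total DH parameters = number_of_joints * 4
Total = 11 * 4
Total = 44

44


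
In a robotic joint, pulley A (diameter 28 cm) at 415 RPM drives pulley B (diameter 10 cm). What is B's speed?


Given: D1 = 28 cm, w1 = 415 RPM, D2 = 10 cm
Using D1*w1 = D2*w2
w2 = D1*w1 / D2
w2 = 28*415 / 10
w2 = 11620 / 10
w2 = 1162 RPM

1162 RPM


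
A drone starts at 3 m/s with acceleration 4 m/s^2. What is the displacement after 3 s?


Given: v0 = 3 m/s, a = 4 m/s^2, t = 3 s
Using s = v0*t + (1/2)*a*t^2
s = 3*3 + (1/2)*4*3^2
s = 9 + (1/2)*36
s = 9 + 18
s = 27

27 m


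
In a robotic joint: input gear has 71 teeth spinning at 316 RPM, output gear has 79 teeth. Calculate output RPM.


Given: N1 = 71 teeth, w1 = 316 RPM, N2 = 79 teeth
Using N1*w1 = N2*w2
w2 = N1*w1 / N2
w2 = 71*316 / 79
w2 = 22436 / 79
w2 = 284 RPM

284 RPM


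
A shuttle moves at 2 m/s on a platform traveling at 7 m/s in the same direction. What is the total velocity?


Given: object velocity = 2 m/s, platform velocity = 7 m/s (same direction)
Using classical velocity addition: v_total = v_object + v_platform
v_total = 2 + 7
v_total = 9 m/s

9 m/s


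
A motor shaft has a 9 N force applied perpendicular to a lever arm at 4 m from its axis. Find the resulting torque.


Given: F = 9 N, r = 4 m, angle = 90 deg (perpendicular)
Using tau = F * r * sin(90)
sin(90) = 1
tau = 9 * 4 * 1
tau = 36 Nm

36 Nm


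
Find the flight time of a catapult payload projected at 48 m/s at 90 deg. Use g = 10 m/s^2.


Given: v0 = 48 m/s, theta = 90 deg, g = 10 m/s^2
sin(90) = 1
Using T = 2*v0*sin(theta) / g
T = 2*48*1 / 10
T = 96 / 10
T = 48/5 s

48/5 s


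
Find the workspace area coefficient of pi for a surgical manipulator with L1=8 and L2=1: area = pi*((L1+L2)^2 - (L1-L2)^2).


Given: L1 = 8, L2 = 1
(L1+L2)^2 = (9)^2 = 81
(L1-L2)^2 = (7)^2 = 49
Difference = 81 - 49 = 32
This equals 4*L1*L2 = 4*8*1 = 32
Workspace area = 32*pi

32


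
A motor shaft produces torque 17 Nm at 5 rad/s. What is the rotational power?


Given: tau = 17 Nm, omega = 5 rad/s
Using P = tau * omega
P = 17 * 5
P = 85 W

85 W


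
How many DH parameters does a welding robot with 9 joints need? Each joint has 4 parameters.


Given: 9 joints, 4 DH parameters per joint (d, theta, a, alpha)
Total DH parameters = number_of_joints * 4
Total = 9 * 4
Total = 36

36


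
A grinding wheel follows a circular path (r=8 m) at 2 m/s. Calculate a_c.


Given: v = 2 m/s, r = 8 m
Using a_c = v^2 / r
a_c = 2^2 / 8
a_c = 4 / 8
a_c = 1/2 m/s^2

1/2 m/s^2


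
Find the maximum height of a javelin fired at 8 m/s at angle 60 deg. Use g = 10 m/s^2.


Given: v0 = 8 m/s, theta = 60 deg, g = 10 m/s^2
sin^2(60) = 3/4
Using H = v0^2 * sin^2(theta) / (2*g)
H = 8^2 * 3/4 / (2*10)
H = 64 * 3/4 / 20
H = 48 / 20
H = 12/5 m

12/5 m


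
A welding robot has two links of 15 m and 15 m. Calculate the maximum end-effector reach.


Given: L1 = 15 m, L2 = 15 m
For a 2-link planar arm, max reach = L1 + L2 (fully extended)
Max reach = 15 + 15
Max reach = 30 m

30 m


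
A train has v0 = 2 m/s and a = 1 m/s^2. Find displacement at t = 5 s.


Given: v0 = 2 m/s, a = 1 m/s^2, t = 5 s
Using s = v0*t + (1/2)*a*t^2
s = 2*5 + (1/2)*1*5^2
s = 10 + (1/2)*25
s = 10 + 25/2
s = 45/2

45/2 m


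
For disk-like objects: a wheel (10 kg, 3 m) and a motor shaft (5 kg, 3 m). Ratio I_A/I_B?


Given: M1=10 kg, R1=3 m, M2=5 kg, R2=3 m
For a disk: I = (1/2)*M*R^2, so I_A/I_B = (M1*R1^2)/(M2*R2^2)
M1*R1^2 = 10*9 = 90
M2*R2^2 = 5*9 = 45
I_A/I_B = 90/45 = 2

2


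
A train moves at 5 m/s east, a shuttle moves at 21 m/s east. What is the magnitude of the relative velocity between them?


Given: v_A = 5 m/s east, v_B = 21 m/s east
Both move in the same direction; relative speed = |v_A - v_B|
|5 - 21| = |-16|
= 16 m/s

16 m/s


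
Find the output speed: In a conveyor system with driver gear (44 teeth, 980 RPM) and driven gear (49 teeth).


Given: N1 = 44 teeth, w1 = 980 RPM, N2 = 49 teeth
Using N1*w1 = N2*w2
w2 = N1*w1 / N2
w2 = 44*980 / 49
w2 = 43120 / 49
w2 = 880 RPM

880 RPM


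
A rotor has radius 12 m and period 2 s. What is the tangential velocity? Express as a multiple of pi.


Given: radius r = 12 m, period T = 2 s
Using v = 2*pi*r / T
v = 2*pi*12 / 2
v = 24*pi / 2
v = 12*pi m/s

12*pi m/s


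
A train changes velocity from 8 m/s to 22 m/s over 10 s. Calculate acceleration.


Given: initial velocity v0 = 8 m/s, final velocity v = 22 m/s, time t = 10 s
Using a = (v - v0) / t
a = (22 - 8) / 10
a = 14 / 10
a = 7/5 m/s^2

7/5 m/s^2


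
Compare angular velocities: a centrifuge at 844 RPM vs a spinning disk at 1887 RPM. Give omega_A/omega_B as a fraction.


Given: RPM_A = 844, RPM_B = 1887
omega = 2*pi*RPM/60, so omega_A/omega_B = RPM_A / RPM_B
omega_A/omega_B = 844 / 1887
omega_A/omega_B = 844/1887

844/1887


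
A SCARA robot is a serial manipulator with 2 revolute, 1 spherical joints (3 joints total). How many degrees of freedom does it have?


Given: serial robot with 2 revolute, 1 spherical joints
DOF contribution per joint type: revolute=1, prismatic=1, spherical=3, fixed=0
DOF = 2*1 + 1*3
DOF = 5

5


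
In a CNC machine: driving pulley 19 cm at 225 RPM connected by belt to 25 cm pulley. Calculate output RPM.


Given: D1 = 19 cm, w1 = 225 RPM, D2 = 25 cm
Using D1*w1 = D2*w2
w2 = D1*w1 / D2
w2 = 19*225 / 25
w2 = 4275 / 25
w2 = 171 RPM

171 RPM


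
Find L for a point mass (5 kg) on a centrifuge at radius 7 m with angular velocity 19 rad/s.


Given: m = 5 kg, r = 7 m, omega = 19 rad/s
For a point mass: I = m*r^2
I = 5*7^2 = 5*49 = 245
L = I*omega = 245*19
L = 4655 kg*m^2/s

4655 kg*m^2/s
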